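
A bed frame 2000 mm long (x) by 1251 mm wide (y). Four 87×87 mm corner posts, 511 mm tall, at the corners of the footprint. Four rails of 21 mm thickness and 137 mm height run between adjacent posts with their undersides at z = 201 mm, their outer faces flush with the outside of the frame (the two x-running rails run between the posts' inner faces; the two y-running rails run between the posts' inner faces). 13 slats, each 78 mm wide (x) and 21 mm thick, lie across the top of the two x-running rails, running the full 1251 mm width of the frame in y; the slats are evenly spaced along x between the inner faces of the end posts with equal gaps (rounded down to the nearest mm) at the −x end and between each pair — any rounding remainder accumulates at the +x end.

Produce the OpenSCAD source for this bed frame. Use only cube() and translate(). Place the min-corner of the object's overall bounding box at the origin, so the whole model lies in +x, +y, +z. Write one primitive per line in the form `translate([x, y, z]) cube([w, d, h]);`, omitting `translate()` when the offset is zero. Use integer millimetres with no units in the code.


cube([87, 87, 511]);
translate([0, 1164, 0]) cube([87, 87, 511]);
translate([1913, 0, 0]) cube([87, 87, 511]);
translate([1913, 1164, 0]) cube([87, 87, 511]);
translate([87, 0, 201]) cube([1826, 21, 137]);
translate([87, 1230, 201]) cube([1826, 21, 137]);
translate([0, 87, 201]) cube([21, 1077, 137]);
translate([1979, 87, 201]) cube([21, 1077, 137]);
translate([145, 0, 338]) cube([78, 1251, 21]);
translate([281, 0, 338]) cube([78, 1251, 21]);
translate([417, 0, 338]) cube([78, 1251, 21]);
translate([553, 0, 338]) cube([78, 1251, 21]);
translate([689, 0, 338]) cube([78, 1251, 21]);
translate([825, 0, 338]) cube([78, 1251, 21]);
translate([961, 0, 338]) cube([78, 1251, 21]);
translate([1097, 0, 338]) cube([78, 1251, 21]);
translate([1233, 0, 338]) cube([78, 1251, 21]);
translate([1369, 0, 338]) cube([78, 1251, 21]);
translate([1505, 0, 338]) cube([78, 1251, 21]);
translate([1641, 0, 338]) cube([78, 1251, 21]);
translate([1777, 0, 338]) cube([78, 1251, 21]);


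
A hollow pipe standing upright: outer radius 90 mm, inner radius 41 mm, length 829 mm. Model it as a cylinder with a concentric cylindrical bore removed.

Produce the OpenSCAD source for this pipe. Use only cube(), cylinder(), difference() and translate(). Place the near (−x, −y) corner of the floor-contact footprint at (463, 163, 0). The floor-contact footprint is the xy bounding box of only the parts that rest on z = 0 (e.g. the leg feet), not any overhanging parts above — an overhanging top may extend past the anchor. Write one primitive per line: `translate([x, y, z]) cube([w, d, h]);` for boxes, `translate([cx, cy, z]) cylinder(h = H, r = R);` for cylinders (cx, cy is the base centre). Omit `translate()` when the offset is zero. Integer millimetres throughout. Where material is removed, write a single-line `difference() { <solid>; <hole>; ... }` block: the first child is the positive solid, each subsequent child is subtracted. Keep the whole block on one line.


difference() { translate([553, 253, 0]) cylinder(h = 829, r = 90); translate([553, 253, 0]) cylinder(h = 829, r = 41); }


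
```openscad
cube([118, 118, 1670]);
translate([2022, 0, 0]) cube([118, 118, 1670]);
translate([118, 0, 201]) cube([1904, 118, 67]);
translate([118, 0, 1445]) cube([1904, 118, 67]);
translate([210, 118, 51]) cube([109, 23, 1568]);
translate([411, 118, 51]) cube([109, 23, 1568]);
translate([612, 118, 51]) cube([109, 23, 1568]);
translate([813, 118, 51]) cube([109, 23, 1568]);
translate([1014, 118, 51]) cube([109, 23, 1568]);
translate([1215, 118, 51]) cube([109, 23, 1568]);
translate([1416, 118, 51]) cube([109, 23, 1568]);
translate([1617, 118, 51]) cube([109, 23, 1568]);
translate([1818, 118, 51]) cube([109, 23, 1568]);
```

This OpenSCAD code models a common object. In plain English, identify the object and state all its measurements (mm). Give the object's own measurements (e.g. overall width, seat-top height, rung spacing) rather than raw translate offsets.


A fence section. Two 118×118 mm posts, 1670 mm tall, stand on the floor with a clear span of 1904 mm between their inner faces. Two horizontal rails of 118×67 mm section span the gap between the posts with their undersides at z = 201 mm and z = 1445 mm, flush with the posts' −y face. 9 pickets, each 109 mm wide, 23 mm thick and 1568 mm tall, are fixed to the +y face of the rails with their bottoms at z = 51 mm, spaced across the span with a 92 mm gap after the −x post and between neighbouring pickets, with 95 mm left before the +x post.


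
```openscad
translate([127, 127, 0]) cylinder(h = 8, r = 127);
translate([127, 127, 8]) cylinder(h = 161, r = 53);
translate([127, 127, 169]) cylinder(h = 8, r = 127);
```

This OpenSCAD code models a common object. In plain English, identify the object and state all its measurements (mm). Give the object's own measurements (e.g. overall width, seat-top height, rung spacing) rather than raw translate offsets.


A spool: two coaxial disc flanges of radius 127 mm and thickness 8 mm, joined by a core cylinder of radius 53 mm and height 161 mm. The lower flange rests on z = 0 and the three cylinders share a vertical axis.


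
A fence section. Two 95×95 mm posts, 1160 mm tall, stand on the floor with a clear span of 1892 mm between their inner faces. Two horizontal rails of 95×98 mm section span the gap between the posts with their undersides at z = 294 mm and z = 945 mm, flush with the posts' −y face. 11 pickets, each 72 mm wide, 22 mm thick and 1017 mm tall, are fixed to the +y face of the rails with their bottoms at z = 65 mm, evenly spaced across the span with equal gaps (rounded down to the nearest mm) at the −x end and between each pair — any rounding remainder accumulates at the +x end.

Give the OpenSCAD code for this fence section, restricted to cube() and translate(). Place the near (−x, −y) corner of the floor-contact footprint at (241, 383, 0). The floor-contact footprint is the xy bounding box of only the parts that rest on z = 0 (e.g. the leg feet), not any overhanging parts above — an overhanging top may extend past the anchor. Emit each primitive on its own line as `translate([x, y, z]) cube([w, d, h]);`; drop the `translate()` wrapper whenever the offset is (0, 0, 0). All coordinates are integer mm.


translate([241, 383, 0]) cube([95, 95, 1160]);
translate([2228, 383, 0]) cube([95, 95, 1160]);
translate([336, 383, 294]) cube([1892, 95, 98]);
translate([336, 383, 945]) cube([1892, 95, 98]);
translate([427, 478, 65]) cube([72, 22, 1017]);
translate([590, 478, 65]) cube([72, 22, 1017]);
translate([753, 478, 65]) cube([72, 22, 1017]);
translate([916, 478, 65]) cube([72, 22, 1017]);
translate([1079, 478, 65]) cube([72, 22, 1017]);
translate([1242, 478, 65]) cube([72, 22, 1017]);
translate([1405, 478, 65]) cube([72, 22, 1017]);
translate([1568, 478, 65]) cube([72, 22, 1017]);
translate([1731, 478, 65]) cube([72, 22, 1017]);
translate([1894, 478, 65]) cube([72, 22, 1017]);
translate([2057, 478, 65]) cube([72, 22, 1017]);


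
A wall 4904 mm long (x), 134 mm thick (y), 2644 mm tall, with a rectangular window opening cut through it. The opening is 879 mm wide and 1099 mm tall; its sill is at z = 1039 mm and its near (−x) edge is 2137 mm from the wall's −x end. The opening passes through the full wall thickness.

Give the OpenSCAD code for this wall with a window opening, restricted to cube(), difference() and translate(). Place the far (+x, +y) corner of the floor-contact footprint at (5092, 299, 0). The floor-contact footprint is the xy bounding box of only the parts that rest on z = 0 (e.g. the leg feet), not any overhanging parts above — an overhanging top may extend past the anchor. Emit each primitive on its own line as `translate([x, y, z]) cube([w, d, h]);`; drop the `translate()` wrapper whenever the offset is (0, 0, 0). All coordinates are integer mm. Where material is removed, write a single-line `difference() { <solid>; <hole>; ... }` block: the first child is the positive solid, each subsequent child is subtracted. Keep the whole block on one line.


difference() { translate([188, 165, 0]) cube([4904, 134, 2644]); translate([2325, 165, 1039]) cube([879, 134, 1099]); }


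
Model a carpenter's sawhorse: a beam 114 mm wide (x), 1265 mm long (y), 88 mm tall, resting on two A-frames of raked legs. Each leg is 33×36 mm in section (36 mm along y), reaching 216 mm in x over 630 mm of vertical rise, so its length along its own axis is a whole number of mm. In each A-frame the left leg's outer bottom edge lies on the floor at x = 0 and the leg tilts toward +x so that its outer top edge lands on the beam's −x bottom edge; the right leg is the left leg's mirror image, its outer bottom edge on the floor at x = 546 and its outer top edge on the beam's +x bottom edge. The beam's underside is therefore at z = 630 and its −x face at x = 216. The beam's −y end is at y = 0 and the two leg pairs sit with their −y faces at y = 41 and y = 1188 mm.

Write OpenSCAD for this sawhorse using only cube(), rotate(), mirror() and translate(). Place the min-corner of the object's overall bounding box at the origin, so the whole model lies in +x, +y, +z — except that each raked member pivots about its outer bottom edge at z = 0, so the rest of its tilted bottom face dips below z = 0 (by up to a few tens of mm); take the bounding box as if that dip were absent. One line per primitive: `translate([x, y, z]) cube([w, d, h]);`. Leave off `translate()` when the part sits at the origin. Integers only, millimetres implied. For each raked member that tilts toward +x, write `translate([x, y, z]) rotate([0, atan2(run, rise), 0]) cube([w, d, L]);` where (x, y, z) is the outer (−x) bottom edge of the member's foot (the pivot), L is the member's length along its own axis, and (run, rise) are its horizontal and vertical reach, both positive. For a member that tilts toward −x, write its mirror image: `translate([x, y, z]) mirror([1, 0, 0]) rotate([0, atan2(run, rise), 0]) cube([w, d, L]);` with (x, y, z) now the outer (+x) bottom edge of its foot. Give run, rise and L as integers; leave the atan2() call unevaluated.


translate([216, 0, 630]) cube([114, 1265, 88]);
translate([0, 41, 0]) rotate([0, atan2(216, 630), 0]) cube([33, 36, 666]);
translate([546, 41, 0]) mirror([1, 0, 0]) rotate([0, atan2(216, 630), 0]) cube([33, 36, 666]);
translate([0, 1188, 0]) rotate([0, atan2(216, 630), 0]) cube([33, 36, 666]);
translate([546, 1188, 0]) mirror([1, 0, 0]) rotate([0, atan2(216, 630), 0]) cube([33, 36, 666]);


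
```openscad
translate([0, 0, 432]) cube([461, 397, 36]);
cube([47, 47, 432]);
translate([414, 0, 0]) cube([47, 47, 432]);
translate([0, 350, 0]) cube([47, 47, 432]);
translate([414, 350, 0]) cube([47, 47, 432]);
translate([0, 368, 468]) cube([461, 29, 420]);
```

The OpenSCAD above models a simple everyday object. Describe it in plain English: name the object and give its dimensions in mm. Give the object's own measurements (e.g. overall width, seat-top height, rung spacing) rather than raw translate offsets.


A chair. The seat is a 461×397×36 mm slab with its top at z = 468 mm, on four 47×47 mm corner legs (flush with the seat edges, standing on z = 0). A flat backrest 29 mm thick, 420 mm tall, spans the full seat width and rises from the seat top along its +y edge, rear face flush with the rear of the seat.


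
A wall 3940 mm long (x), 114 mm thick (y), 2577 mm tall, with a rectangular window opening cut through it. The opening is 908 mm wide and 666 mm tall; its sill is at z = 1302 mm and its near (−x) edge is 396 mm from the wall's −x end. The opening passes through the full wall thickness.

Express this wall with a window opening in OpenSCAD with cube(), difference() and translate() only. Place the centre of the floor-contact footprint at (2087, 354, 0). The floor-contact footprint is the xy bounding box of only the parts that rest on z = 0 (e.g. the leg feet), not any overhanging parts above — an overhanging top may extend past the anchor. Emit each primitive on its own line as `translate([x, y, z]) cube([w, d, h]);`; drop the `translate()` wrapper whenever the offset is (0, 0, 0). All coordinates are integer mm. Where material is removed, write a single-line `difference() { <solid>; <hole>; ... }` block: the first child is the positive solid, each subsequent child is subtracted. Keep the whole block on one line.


difference() { translate([117, 297, 0]) cube([3940, 114, 2577]); translate([513, 297, 1302]) cube([908, 114, 666]); }


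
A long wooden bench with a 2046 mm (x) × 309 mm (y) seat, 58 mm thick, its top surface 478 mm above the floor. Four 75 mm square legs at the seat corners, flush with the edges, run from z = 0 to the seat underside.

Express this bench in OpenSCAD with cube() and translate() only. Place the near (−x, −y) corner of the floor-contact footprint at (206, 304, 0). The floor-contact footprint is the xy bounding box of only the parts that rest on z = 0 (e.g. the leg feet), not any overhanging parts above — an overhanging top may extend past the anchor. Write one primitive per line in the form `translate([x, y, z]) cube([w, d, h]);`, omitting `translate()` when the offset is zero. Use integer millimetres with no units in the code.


// leg_h = 478 − 58 = 420
translate([206, 304, 420]) cube([2046, 309, 58]);
translate([206, 304, 0]) cube([75, 75, 420]);
translate([206, 538, 0]) cube([75, 75, 420]);
translate([2177, 304, 0]) cube([75, 75, 420]);
translate([2177, 538, 0]) cube([75, 75, 420]);


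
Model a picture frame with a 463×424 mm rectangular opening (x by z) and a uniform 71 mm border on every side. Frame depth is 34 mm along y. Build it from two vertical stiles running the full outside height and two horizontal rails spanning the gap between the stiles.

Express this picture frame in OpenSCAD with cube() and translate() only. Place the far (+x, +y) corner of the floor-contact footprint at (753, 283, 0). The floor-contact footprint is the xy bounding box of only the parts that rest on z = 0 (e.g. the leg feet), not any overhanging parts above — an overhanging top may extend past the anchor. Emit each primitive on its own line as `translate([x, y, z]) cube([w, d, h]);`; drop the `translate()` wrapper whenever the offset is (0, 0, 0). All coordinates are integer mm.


translate([148, 249, 0]) cube([71, 34, 566]);
translate([682, 249, 0]) cube([71, 34, 566]);
translate([219, 249, 0]) cube([463, 34, 71]);
translate([219, 249, 495]) cube([463, 34, 71]);


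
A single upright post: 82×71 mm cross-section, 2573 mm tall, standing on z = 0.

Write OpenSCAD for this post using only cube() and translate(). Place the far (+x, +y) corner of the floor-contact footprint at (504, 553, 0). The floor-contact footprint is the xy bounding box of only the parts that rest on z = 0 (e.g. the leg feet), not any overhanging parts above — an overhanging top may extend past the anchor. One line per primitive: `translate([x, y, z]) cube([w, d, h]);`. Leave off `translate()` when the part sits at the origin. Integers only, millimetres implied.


translate([422, 482, 0]) cube([82, 71, 2573]);


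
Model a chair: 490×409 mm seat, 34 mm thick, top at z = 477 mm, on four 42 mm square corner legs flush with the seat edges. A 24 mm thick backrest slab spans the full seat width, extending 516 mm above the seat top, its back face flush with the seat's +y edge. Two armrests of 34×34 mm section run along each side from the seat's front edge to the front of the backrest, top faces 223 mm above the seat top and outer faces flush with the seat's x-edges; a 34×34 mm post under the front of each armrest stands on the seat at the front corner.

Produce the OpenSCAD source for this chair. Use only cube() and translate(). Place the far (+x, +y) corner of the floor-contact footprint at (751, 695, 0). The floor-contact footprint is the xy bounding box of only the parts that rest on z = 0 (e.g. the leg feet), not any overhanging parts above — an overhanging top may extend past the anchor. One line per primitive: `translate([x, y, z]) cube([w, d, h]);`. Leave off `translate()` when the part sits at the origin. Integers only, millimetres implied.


translate([261, 286, 443]) cube([490, 409, 34]);
translate([261, 286, 0]) cube([42, 42, 443]);
translate([709, 286, 0]) cube([42, 42, 443]);
translate([261, 653, 0]) cube([42, 42, 443]);
translate([709, 653, 0]) cube([42, 42, 443]);
translate([261, 671, 477]) cube([490, 24, 516]);
translate([261, 286, 666]) cube([34, 385, 34]);
translate([717, 286, 666]) cube([34, 385, 34]);
translate([261, 286, 477]) cube([34, 34, 189]);
translate([717, 286, 477]) cube([34, 34, 189]);


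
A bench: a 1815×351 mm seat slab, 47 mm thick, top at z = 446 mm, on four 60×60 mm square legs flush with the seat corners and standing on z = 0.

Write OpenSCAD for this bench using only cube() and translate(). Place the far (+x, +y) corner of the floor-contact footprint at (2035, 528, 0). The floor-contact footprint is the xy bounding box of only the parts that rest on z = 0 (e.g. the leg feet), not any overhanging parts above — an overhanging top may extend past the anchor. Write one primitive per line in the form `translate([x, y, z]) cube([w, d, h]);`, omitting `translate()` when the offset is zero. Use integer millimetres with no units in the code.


// leg_h = 446 − 47 = 399
translate([220, 177, 399]) cube([1815, 351, 47]);
translate([220, 177, 0]) cube([60, 60, 399]);
translate([220, 468, 0]) cube([60, 60, 399]);
translate([1975, 177, 0]) cube([60, 60, 399]);
translate([1975, 468, 0]) cube([60, 60, 399]);


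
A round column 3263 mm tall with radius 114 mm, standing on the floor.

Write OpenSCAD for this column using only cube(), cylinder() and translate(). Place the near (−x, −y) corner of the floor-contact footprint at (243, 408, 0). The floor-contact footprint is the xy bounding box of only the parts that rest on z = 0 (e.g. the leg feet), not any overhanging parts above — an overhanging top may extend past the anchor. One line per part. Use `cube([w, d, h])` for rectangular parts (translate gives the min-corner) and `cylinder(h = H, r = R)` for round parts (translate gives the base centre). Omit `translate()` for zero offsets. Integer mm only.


translate([357, 522, 0]) cylinder(h = 3263, r = 114);


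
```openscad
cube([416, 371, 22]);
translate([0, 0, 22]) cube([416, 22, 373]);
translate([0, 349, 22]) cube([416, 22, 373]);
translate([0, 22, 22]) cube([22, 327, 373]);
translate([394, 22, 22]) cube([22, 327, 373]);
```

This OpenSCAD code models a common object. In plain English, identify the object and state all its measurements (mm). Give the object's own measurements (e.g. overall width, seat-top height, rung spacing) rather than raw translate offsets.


An open-topped rectangular box: outside dimensions 416×371×395 mm, with a uniform wall and base thickness of 22 mm. The base is a full 416×371 slab on the floor; four walls sit on top of the base. The front and back walls (the −y and +y sides) span the full width; the two side walls fit between them.


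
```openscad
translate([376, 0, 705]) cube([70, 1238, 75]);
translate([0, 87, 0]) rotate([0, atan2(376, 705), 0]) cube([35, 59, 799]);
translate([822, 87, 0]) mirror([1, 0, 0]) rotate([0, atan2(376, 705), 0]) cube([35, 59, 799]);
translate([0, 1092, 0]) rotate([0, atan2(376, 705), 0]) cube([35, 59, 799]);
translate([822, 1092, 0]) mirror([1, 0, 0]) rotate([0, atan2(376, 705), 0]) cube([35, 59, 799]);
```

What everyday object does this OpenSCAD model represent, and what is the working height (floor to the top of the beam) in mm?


A sawhorse. The overall height is 780 mm.

A beam across two mirrored pairs of raked legs — a sawhorse. The beam's underside is at z = 705 (matching the legs' vertical rise in atan2(376, 705)) and the beam is 75 mm tall, so its top is at 705 + 75 = 780 mm. The raked legs top out at the beam's underside, so that is the highest point.


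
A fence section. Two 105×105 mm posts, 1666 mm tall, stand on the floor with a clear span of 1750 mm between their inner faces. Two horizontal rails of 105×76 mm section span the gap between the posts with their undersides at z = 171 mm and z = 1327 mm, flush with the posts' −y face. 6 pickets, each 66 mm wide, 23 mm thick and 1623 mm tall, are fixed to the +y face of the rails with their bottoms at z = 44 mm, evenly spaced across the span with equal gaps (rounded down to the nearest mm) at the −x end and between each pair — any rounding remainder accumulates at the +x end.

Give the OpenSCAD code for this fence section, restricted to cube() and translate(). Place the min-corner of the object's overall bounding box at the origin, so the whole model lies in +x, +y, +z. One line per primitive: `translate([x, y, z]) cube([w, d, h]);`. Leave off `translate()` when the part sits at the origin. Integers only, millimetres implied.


cube([105, 105, 1666]);
translate([1855, 0, 0]) cube([105, 105, 1666]);
translate([105, 0, 171]) cube([1750, 105, 76]);
translate([105, 0, 1327]) cube([1750, 105, 76]);
translate([298, 105, 44]) cube([66, 23, 1623]);
translate([557, 105, 44]) cube([66, 23, 1623]);
translate([816, 105, 44]) cube([66, 23, 1623]);
translate([1075, 105, 44]) cube([66, 23, 1623]);
translate([1334, 105, 44]) cube([66, 23, 1623]);
translate([1593, 105, 44]) cube([66, 23, 1623]);


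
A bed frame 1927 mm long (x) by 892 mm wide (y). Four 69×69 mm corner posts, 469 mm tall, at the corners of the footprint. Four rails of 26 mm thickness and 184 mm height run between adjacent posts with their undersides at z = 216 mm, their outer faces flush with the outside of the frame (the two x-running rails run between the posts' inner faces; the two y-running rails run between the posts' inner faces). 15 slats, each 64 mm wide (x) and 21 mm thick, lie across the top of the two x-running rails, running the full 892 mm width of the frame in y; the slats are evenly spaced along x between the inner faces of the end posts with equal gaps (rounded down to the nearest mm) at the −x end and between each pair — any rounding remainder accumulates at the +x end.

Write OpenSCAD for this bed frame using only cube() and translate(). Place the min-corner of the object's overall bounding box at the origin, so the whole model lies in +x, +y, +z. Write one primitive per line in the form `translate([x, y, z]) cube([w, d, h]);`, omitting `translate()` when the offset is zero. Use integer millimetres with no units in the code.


cube([69, 69, 469]);
translate([0, 823, 0]) cube([69, 69, 469]);
translate([1858, 0, 0]) cube([69, 69, 469]);
translate([1858, 823, 0]) cube([69, 69, 469]);
translate([69, 0, 216]) cube([1789, 26, 184]);
translate([69, 866, 216]) cube([1789, 26, 184]);
translate([0, 69, 216]) cube([26, 754, 184]);
translate([1901, 69, 216]) cube([26, 754, 184]);
translate([120, 0, 400]) cube([64, 892, 21]);
translate([235, 0, 400]) cube([64, 892, 21]);
translate([350, 0, 400]) cube([64, 892, 21]);
translate([465, 0, 400]) cube([64, 892, 21]);
translate([580, 0, 400]) cube([64, 892, 21]);
translate([695, 0, 400]) cube([64, 892, 21]);
translate([810, 0, 400]) cube([64, 892, 21]);
translate([925, 0, 400]) cube([64, 892, 21]);
translate([1040, 0, 400]) cube([64, 892, 21]);
translate([1155, 0, 400]) cube([64, 892, 21]);
translate([1270, 0, 400]) cube([64, 892, 21]);
translate([1385, 0, 400]) cube([64, 892, 21]);
translate([1500, 0, 400]) cube([64, 892, 21]);
translate([1615, 0, 400]) cube([64, 892, 21]);
translate([1730, 0, 400]) cube([64, 892, 21]);


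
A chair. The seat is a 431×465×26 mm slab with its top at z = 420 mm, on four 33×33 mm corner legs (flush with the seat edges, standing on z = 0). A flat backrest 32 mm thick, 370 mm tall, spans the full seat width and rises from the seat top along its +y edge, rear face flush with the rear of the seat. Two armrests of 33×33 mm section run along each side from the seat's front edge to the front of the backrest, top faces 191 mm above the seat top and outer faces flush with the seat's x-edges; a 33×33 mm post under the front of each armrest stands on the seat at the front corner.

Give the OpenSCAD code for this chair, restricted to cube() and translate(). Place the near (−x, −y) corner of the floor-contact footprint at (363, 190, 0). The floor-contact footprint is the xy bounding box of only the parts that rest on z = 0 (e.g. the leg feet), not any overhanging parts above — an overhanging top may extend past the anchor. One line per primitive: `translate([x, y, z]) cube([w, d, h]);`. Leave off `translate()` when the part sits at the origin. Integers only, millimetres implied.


translate([363, 190, 394]) cube([431, 465, 26]);
translate([363, 190, 0]) cube([33, 33, 394]);
translate([761, 190, 0]) cube([33, 33, 394]);
translate([363, 622, 0]) cube([33, 33, 394]);
translate([761, 622, 0]) cube([33, 33, 394]);
translate([363, 623, 420]) cube([431, 32, 370]);
translate([363, 190, 578]) cube([33, 433, 33]);
translate([761, 190, 578]) cube([33, 433, 33]);
translate([363, 190, 420]) cube([33, 33, 158]);
translate([761, 190, 420]) cube([33, 33, 158]);


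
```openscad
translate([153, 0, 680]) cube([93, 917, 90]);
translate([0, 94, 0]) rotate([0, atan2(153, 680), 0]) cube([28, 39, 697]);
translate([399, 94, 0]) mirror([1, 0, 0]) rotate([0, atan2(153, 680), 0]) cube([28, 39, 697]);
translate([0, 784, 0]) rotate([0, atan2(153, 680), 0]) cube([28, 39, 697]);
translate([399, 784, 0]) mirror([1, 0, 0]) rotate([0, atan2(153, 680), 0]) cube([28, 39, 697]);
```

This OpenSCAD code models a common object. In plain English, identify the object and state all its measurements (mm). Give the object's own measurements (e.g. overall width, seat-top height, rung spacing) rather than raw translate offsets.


A sawhorse. A 93×917×90 mm beam (x, y, z) sits on two A-frame leg pairs. Each pair is two raked legs of 28×39 mm section (39 mm along y) splaying symmetrically in x. Each leg rises 680 mm vertically over 153 mm of horizontal reach and is 697 mm long along its own axis. Every leg's outer bottom edge rests on the floor and its outer top edge meets a bottom edge of the beam — the left legs (tilting toward +x) meet the beam's −x bottom edge, the right legs (their mirror images, tilting toward −x) meet its +x bottom edge — so the leg tops tuck under the beam, the beam's underside is 680 mm above the floor, and the feet are 399 mm apart outside-to-outside with the beam centred between them. The two leg pairs are set in 94 mm from either end of the beam.


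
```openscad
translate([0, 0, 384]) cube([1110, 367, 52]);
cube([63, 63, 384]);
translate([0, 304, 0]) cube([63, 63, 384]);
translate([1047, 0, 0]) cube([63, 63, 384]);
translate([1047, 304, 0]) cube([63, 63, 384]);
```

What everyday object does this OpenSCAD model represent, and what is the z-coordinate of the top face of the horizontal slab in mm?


A bench. The seat-top height is 436 mm.

A long slab on four corner posts — a bench. The slab sits at z = 384 with thickness 52, so the top is 384 + 52 = 436 mm.


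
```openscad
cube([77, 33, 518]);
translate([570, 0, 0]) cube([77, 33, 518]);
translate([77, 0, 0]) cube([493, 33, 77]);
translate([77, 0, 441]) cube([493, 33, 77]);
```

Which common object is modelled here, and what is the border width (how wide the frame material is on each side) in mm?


A picture frame. The border width is 77 mm.

Four thin pieces enclosing a rectangular opening — a picture frame. The two full-height stiles are 518 mm tall; the top rail sits at z = 441 and is 77 mm tall, so the border above the opening is 518 − 441 = 77 mm, matching the stile x-width.


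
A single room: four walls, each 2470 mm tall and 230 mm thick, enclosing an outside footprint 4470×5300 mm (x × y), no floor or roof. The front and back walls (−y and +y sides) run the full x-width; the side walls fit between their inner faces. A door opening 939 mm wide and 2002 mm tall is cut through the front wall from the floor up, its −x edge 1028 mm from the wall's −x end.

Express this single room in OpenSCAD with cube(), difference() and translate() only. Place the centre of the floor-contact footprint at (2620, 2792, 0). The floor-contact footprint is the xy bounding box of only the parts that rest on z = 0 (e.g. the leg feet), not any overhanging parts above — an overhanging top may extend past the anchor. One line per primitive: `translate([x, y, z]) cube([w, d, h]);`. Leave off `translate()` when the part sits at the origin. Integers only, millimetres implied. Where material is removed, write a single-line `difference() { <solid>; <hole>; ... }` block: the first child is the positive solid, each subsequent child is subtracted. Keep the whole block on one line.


difference() { translate([385, 142, 0]) cube([4470, 230, 2470]); translate([1413, 142, 0]) cube([939, 230, 2002]); }
translate([385, 5212, 0]) cube([4470, 230, 2470]);
translate([385, 372, 0]) cube([230, 4840, 2470]);
translate([4625, 372, 0]) cube([230, 4840, 2470]);


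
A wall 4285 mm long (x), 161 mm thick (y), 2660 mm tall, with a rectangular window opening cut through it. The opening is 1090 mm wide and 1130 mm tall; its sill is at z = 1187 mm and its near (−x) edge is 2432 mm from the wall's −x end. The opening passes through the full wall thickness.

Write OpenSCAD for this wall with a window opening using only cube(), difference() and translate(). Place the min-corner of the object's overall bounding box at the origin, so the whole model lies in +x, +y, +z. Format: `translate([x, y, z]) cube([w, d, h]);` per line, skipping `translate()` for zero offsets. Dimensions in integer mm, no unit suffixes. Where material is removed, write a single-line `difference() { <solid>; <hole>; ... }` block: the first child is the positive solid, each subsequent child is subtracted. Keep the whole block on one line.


difference() { cube([4285, 161, 2660]); translate([2432, 0, 1187]) cube([1090, 161, 1130]); }


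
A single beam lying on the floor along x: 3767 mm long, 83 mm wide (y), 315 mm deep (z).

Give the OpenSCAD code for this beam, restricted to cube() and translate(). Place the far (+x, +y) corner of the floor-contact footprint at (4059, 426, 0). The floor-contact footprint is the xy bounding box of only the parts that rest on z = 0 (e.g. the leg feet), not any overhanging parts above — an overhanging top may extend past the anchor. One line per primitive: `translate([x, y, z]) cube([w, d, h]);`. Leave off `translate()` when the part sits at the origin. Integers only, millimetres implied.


translate([292, 343, 0]) cube([3767, 83, 315]);


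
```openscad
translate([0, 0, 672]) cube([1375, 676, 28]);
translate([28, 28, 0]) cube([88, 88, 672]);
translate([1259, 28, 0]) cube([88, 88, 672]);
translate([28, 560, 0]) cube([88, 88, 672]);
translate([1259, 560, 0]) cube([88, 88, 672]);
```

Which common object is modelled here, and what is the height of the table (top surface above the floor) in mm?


A table. The table height is 700 mm.

A 1375×676×28 slab sits at z = 672 on four 88 mm square posts — a table. The top surface is at 672 + 28 = 700 mm.


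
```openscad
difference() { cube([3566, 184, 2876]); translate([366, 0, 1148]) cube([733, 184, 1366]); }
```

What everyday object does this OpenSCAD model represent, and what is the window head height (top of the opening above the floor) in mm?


A wall with a window opening. The window head height is 2514 mm.

A wall with a rectangular opening subtracted — a window. Sill at z = 1148, opening 1366 mm tall, so the head is at 1148 + 1366 = 2514 mm.


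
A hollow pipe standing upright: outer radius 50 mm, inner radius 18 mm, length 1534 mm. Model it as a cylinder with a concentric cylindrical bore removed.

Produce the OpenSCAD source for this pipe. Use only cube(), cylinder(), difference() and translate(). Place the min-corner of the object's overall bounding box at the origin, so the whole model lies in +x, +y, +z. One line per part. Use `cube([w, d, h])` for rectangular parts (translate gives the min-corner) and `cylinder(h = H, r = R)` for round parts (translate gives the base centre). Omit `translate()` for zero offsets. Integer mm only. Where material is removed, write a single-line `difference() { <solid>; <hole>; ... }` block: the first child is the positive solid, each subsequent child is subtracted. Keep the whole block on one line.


difference() { translate([50, 50, 0]) cylinder(h = 1534, r = 50); translate([50, 50, 0]) cylinder(h = 1534, r = 18); }


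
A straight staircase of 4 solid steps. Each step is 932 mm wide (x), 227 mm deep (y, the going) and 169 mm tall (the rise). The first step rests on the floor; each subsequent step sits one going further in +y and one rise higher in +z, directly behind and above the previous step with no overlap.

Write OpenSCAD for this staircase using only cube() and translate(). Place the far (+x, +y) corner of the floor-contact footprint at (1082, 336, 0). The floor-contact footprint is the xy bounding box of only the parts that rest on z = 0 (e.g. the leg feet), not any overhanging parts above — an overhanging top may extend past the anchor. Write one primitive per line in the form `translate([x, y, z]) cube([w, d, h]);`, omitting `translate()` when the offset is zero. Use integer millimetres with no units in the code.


translate([150, 109, 0]) cube([932, 227, 169]);
translate([150, 336, 169]) cube([932, 227, 169]);
translate([150, 563, 338]) cube([932, 227, 169]);
translate([150, 790, 507]) cube([932, 227, 169]);


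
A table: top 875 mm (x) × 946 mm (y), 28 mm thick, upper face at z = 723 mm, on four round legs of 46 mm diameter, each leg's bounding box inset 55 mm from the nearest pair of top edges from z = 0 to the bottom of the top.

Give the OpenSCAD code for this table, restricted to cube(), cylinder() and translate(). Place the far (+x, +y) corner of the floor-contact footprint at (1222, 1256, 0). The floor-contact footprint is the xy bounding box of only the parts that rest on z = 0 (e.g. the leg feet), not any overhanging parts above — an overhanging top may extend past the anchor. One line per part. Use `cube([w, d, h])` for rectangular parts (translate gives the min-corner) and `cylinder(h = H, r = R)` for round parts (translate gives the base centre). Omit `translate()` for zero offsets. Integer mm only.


translate([402, 365, 695]) cube([875, 946, 28]);
translate([480, 443, 0]) cylinder(h = 695, r = 23);
translate([1199, 443, 0]) cylinder(h = 695, r = 23);
translate([480, 1233, 0]) cylinder(h = 695, r = 23);
translate([1199, 1233, 0]) cylinder(h = 695, r = 23);


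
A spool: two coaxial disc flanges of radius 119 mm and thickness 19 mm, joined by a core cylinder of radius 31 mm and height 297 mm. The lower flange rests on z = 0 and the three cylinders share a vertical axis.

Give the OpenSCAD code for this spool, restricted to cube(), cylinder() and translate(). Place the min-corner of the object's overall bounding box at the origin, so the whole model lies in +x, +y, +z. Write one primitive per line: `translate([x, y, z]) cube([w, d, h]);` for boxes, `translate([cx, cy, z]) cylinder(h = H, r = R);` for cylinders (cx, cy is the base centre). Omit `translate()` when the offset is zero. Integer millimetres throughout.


translate([119, 119, 0]) cylinder(h = 19, r = 119);
translate([119, 119, 19]) cylinder(h = 297, r = 31);
translate([119, 119, 316]) cylinder(h = 19, r = 119);


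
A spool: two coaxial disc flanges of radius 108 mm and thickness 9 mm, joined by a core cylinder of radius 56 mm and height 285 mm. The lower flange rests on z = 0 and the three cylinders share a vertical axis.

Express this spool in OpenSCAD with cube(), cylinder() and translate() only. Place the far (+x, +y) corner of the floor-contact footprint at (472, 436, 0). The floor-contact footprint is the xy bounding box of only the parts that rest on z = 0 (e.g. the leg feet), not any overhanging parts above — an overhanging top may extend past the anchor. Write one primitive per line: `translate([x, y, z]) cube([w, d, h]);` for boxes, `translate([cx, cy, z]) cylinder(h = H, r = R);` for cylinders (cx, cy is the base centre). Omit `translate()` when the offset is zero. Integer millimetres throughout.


translate([364, 328, 0]) cylinder(h = 9, r = 108);
translate([364, 328, 9]) cylinder(h = 285, r = 56);
translate([364, 328, 294]) cylinder(h = 9, r = 108);


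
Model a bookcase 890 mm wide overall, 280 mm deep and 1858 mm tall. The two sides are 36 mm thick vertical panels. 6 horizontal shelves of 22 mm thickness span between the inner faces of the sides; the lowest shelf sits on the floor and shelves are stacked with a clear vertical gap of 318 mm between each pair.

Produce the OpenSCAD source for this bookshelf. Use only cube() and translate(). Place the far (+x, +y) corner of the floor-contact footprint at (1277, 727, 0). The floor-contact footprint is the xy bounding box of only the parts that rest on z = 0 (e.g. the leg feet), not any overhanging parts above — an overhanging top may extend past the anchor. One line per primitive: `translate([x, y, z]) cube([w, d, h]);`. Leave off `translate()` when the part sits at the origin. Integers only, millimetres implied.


translate([387, 447, 0]) cube([36, 280, 1858]);
translate([1241, 447, 0]) cube([36, 280, 1858]);
translate([423, 447, 0]) cube([818, 280, 22]);
translate([423, 447, 340]) cube([818, 280, 22]);
translate([423, 447, 680]) cube([818, 280, 22]);
translate([423, 447, 1020]) cube([818, 280, 22]);
translate([423, 447, 1360]) cube([818, 280, 22]);
translate([423, 447, 1700]) cube([818, 280, 22]);


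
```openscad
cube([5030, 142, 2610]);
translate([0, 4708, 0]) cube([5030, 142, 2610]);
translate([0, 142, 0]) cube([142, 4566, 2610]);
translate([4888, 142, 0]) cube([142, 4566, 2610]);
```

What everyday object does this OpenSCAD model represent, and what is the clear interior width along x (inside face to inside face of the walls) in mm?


A house (or room) frame. The interior width is 4746 mm.

Four 2610 mm walls enclosing a rectangle with no floor or roof — a room or house frame. Outside width is 5030 mm and wall thickness is 142 mm, so the interior width is 5030 − 2 × 142 = 4746 mm.


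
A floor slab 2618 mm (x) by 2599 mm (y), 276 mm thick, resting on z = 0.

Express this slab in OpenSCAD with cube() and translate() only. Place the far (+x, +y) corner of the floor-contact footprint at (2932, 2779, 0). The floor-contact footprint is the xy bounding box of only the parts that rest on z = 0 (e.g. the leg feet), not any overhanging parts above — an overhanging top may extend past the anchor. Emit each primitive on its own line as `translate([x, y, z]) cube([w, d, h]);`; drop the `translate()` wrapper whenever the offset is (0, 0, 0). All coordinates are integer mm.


translate([314, 180, 0]) cube([2618, 2599, 276]);


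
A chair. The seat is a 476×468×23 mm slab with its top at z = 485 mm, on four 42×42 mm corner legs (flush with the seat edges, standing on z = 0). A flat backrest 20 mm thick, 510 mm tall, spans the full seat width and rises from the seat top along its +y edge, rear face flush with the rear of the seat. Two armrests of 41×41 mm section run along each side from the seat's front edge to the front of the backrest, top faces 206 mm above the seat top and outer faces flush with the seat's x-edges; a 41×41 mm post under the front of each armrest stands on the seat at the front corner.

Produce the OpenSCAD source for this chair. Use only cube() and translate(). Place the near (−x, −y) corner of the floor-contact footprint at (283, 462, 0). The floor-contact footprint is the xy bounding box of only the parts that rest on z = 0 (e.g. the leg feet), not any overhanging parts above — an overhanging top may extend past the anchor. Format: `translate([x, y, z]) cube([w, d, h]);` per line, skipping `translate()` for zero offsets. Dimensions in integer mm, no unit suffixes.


translate([283, 462, 462]) cube([476, 468, 23]);
translate([283, 462, 0]) cube([42, 42, 462]);
translate([717, 462, 0]) cube([42, 42, 462]);
translate([283, 888, 0]) cube([42, 42, 462]);
translate([717, 888, 0]) cube([42, 42, 462]);
translate([283, 910, 485]) cube([476, 20, 510]);
translate([283, 462, 650]) cube([41, 448, 41]);
translate([718, 462, 650]) cube([41, 448, 41]);
translate([283, 462, 485]) cube([41, 41, 165]);
translate([718, 462, 485]) cube([41, 41, 165]);
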